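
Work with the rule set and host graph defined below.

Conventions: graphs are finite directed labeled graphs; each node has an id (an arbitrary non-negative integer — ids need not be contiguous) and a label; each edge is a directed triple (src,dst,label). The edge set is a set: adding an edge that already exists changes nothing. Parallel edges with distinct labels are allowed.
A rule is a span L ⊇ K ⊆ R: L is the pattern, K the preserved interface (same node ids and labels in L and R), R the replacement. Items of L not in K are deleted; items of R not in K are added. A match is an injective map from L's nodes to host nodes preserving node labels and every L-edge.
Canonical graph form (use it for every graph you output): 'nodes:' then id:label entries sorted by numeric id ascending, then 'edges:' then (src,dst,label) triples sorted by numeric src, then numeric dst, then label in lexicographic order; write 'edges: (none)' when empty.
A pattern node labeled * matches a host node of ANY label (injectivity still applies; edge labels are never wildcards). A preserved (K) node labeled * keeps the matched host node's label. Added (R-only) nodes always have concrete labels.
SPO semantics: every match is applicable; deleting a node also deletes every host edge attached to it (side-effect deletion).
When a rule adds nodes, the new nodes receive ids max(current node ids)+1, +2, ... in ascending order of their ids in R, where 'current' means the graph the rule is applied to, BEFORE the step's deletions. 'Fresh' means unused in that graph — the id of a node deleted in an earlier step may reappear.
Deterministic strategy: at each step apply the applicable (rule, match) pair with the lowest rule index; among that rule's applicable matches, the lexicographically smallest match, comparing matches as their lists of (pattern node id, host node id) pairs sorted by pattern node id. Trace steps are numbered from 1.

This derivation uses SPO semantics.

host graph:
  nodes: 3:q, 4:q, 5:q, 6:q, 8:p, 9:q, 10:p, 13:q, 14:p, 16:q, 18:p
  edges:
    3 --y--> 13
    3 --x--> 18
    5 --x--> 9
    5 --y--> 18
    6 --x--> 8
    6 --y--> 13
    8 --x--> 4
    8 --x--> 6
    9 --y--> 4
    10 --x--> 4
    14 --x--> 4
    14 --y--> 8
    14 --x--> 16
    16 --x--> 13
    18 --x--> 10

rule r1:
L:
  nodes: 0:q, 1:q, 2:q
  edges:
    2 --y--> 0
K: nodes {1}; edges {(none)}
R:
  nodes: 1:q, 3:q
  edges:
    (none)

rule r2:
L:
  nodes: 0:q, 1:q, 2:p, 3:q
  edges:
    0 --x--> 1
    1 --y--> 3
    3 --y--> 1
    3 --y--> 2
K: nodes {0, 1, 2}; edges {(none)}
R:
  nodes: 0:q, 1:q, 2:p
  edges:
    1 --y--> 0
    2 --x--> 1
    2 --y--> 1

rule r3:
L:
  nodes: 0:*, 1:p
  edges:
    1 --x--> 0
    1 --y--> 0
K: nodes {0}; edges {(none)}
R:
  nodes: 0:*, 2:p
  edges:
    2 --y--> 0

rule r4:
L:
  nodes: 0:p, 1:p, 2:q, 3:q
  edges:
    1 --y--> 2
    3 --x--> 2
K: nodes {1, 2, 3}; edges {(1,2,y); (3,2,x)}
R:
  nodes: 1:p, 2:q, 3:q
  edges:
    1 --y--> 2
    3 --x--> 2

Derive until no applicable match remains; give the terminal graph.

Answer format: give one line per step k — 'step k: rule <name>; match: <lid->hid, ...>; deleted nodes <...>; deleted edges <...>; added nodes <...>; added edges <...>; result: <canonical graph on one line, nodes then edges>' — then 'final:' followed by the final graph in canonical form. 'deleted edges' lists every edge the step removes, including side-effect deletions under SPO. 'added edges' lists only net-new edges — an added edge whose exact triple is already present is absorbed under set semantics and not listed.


step 1: rule r1; match: 0->4, 1->3, 2->9; deleted nodes 4, 9; deleted edges (5,9,x); (8,4,x); (9,4,y); (10,4,x); (14,4,x); added nodes 19; added edges (none); result: nodes: 3:q, 5:q, 6:q, 8:p, 10:p, 13:q, 14:p, 16:q, 18:p, 19:q edges: (3,13,y); (3,18,x); (5,18,y); (6,8,x); (6,13,y); (8,6,x); (14,8,y); (14,16,x); (16,13,x); (18,10,x)
step 2: rule r1; match: 0->13, 1->3, 2->6; deleted nodes 6, 13; deleted edges (3,13,y); (6,8,x); (6,13,y); (8,6,x); (16,13,x); added nodes 20; added edges (none); result: nodes: 3:q, 5:q, 8:p, 10:p, 14:p, 16:q, 18:p, 19:q, 20:q edges: (3,18,x); (5,18,y); (14,8,y); (14,16,x); (18,10,x)
final:
nodes: 3:q, 5:q, 8:p, 10:p, 14:p, 16:q, 18:p, 19:q, 20:q
edges: (3,18,x); (5,18,y); (14,8,y); (14,16,x); (18,10,x)


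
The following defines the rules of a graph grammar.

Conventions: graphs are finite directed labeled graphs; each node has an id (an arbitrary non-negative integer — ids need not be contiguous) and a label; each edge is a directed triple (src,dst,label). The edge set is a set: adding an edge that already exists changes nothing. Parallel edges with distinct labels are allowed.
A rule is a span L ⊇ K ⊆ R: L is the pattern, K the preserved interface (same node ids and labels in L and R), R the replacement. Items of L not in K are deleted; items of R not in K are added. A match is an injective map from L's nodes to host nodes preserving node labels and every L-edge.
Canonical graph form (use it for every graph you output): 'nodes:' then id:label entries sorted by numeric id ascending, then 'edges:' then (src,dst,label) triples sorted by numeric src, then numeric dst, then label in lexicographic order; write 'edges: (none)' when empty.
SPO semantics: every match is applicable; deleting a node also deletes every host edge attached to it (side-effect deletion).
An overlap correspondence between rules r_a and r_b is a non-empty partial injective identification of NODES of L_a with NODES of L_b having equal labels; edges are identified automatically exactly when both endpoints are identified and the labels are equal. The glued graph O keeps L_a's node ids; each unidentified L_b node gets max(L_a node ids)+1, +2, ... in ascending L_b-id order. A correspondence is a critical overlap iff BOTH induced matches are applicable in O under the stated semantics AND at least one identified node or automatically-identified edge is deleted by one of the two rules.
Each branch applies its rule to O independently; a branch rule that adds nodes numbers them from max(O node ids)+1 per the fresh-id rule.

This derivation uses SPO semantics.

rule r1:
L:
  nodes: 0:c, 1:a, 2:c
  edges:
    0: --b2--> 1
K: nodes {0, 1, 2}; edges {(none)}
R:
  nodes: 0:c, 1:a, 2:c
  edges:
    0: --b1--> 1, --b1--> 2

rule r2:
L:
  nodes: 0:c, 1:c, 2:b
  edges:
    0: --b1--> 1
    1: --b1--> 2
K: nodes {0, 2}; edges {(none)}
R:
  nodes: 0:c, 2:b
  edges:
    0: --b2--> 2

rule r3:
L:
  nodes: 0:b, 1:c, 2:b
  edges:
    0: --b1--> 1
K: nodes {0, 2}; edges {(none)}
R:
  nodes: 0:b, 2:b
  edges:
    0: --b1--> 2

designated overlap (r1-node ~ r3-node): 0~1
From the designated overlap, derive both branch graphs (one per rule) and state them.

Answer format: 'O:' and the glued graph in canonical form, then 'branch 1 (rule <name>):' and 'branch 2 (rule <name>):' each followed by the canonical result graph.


O:
nodes: 0:c, 1:a, 2:c, 3:b, 4:b
edges: (0,1,b2); (3,0,b1)
branch 1 (rule r1):
nodes: 0:c, 1:a, 2:c, 3:b, 4:b
edges: (0,1,b1); (0,2,b1); (3,0,b1)
branch 2 (rule r3):
nodes: 1:a, 2:c, 3:b, 4:b
edges: (3,4,b1)


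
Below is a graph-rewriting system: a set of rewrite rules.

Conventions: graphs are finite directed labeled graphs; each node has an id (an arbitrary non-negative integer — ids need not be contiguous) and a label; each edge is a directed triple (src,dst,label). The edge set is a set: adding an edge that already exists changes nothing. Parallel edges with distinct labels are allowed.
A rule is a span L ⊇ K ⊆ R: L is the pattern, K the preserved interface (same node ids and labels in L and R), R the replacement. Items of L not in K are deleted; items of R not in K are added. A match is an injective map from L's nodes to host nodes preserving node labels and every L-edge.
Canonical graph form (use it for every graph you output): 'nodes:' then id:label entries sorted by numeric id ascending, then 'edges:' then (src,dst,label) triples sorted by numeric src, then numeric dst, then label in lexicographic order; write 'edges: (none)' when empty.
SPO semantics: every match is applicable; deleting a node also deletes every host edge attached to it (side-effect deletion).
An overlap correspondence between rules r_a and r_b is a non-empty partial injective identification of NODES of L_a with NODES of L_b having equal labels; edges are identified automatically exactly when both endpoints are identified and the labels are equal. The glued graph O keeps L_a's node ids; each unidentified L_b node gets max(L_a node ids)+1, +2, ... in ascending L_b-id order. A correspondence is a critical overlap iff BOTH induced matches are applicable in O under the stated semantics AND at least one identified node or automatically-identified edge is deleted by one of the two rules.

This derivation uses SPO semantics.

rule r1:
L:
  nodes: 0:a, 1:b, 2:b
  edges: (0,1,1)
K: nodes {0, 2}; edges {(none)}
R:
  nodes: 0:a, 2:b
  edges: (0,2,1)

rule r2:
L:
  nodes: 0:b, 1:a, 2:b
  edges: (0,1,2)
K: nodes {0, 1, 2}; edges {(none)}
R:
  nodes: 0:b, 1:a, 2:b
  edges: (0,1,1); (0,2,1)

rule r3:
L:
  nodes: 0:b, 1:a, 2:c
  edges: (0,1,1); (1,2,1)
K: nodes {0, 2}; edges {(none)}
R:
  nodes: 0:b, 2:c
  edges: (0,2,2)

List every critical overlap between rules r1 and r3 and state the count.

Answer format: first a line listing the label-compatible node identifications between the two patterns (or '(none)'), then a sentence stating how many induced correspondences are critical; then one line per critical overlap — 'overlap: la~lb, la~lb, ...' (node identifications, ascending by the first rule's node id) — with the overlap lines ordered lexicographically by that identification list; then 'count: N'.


label-compatible node identifications between L(r1) and L(r3): 0~1, 1~0, 2~0
4 of the induced correspondences are critical overlaps of r1 and r3.
overlap: 0~1
overlap: 0~1, 1~0
overlap: 0~1, 2~0
overlap: 1~0
count: 4


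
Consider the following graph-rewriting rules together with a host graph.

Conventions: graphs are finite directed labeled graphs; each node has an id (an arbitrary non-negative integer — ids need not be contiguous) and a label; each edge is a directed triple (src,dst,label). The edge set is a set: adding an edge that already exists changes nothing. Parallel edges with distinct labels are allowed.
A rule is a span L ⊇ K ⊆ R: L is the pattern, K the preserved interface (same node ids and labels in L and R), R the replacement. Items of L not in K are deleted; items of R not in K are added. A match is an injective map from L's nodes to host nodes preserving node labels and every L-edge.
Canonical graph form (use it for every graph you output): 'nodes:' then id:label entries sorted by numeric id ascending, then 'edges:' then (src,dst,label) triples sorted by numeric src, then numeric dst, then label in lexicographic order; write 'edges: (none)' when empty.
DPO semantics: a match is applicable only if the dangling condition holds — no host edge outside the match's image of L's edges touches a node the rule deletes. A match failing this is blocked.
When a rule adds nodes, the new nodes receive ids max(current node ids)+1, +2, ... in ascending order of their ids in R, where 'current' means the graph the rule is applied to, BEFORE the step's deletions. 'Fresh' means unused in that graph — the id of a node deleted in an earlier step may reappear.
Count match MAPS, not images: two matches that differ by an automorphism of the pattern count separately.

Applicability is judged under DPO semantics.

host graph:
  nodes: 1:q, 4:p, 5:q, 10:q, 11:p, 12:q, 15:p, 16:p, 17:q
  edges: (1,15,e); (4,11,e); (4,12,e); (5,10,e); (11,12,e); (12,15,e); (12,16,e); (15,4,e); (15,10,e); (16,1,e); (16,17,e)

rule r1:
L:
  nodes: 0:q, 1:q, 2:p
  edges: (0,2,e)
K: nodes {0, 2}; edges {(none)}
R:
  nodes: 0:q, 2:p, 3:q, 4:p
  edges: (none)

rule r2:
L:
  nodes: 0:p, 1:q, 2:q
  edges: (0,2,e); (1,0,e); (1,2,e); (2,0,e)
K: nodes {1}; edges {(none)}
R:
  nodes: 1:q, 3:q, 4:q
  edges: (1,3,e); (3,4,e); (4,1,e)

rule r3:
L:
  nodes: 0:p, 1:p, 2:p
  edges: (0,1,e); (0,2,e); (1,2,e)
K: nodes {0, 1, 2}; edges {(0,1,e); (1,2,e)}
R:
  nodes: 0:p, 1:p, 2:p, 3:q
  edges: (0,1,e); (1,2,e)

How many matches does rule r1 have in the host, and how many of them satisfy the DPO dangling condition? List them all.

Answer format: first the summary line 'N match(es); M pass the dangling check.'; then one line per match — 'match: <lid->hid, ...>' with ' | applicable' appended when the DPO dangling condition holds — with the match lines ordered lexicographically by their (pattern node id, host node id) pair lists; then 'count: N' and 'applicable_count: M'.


12 match(es); 0 pass the dangling check.
match: 0->1, 1->5, 2->15
match: 0->1, 1->10, 2->15
match: 0->1, 1->12, 2->15
match: 0->1, 1->17, 2->15
match: 0->12, 1->1, 2->15
match: 0->12, 1->1, 2->16
match: 0->12, 1->5, 2->15
match: 0->12, 1->5, 2->16
match: 0->12, 1->10, 2->15
match: 0->12, 1->10, 2->16
match: 0->12, 1->17, 2->15
match: 0->12, 1->17, 2->16
count: 12
applicable_count: 0


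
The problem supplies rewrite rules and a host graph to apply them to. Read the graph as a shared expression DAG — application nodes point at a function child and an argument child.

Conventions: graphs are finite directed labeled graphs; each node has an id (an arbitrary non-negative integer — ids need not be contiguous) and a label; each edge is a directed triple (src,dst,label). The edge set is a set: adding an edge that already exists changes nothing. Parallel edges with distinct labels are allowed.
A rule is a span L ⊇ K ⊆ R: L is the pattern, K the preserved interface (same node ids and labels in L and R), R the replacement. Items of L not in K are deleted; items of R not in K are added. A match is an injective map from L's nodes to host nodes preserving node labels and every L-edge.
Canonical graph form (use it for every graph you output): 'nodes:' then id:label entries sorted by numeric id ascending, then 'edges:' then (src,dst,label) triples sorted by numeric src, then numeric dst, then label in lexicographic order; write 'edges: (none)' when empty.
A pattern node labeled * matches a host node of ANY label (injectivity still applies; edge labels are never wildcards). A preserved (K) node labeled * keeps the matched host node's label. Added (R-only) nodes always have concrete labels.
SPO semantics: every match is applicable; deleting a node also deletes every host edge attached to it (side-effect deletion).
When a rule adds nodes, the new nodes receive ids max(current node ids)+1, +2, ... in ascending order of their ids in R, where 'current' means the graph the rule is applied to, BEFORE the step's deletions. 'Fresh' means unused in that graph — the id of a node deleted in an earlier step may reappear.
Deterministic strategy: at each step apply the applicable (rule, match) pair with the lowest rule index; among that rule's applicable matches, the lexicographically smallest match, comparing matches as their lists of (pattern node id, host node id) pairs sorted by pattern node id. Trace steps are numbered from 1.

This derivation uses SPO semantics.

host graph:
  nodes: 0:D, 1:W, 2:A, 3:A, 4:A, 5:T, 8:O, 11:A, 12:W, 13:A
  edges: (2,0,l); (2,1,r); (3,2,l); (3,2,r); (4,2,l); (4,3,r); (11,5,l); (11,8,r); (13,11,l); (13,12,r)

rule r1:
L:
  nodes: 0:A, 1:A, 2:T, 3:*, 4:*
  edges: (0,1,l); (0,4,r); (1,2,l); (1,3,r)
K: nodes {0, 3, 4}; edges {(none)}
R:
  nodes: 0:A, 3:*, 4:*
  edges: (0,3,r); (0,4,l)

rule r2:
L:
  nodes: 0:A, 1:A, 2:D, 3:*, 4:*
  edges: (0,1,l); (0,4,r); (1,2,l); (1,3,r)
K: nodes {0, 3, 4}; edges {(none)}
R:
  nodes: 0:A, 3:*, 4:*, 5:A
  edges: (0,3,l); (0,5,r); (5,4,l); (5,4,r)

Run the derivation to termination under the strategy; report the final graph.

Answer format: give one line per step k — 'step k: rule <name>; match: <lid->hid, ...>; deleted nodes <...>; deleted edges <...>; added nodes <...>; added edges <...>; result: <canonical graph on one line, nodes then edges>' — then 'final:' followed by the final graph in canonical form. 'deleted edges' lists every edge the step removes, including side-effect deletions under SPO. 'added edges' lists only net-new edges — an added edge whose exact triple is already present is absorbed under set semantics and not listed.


step 1: rule r1; match: 0->13, 1->11, 2->5, 3->8, 4->12; deleted nodes 5, 11; deleted edges (11,5,l); (11,8,r); (13,11,l); (13,12,r); added nodes (none); added edges (13,8,r); (13,12,l); result: nodes: 0:D, 1:W, 2:A, 3:A, 4:A, 8:O, 12:W, 13:A edges: (2,0,l); (2,1,r); (3,2,l); (3,2,r); (4,2,l); (4,3,r); (13,8,r); (13,12,l)
step 2: rule r2; match: 0->4, 1->2, 2->0, 3->1, 4->3; deleted nodes 0, 2; deleted edges (2,0,l); (2,1,r); (3,2,l); (3,2,r); (4,2,l); (4,3,r); added nodes 14; added edges (4,1,l); (4,14,r); (14,3,l); (14,3,r); result: nodes: 1:W, 3:A, 4:A, 8:O, 12:W, 13:A, 14:A edges: (4,1,l); (4,14,r); (13,8,r); (13,12,l); (14,3,l); (14,3,r)
final:
nodes: 1:W, 3:A, 4:A, 8:O, 12:W, 13:A, 14:A
edges: (4,1,l); (4,14,r); (13,8,r); (13,12,l); (14,3,l); (14,3,r)


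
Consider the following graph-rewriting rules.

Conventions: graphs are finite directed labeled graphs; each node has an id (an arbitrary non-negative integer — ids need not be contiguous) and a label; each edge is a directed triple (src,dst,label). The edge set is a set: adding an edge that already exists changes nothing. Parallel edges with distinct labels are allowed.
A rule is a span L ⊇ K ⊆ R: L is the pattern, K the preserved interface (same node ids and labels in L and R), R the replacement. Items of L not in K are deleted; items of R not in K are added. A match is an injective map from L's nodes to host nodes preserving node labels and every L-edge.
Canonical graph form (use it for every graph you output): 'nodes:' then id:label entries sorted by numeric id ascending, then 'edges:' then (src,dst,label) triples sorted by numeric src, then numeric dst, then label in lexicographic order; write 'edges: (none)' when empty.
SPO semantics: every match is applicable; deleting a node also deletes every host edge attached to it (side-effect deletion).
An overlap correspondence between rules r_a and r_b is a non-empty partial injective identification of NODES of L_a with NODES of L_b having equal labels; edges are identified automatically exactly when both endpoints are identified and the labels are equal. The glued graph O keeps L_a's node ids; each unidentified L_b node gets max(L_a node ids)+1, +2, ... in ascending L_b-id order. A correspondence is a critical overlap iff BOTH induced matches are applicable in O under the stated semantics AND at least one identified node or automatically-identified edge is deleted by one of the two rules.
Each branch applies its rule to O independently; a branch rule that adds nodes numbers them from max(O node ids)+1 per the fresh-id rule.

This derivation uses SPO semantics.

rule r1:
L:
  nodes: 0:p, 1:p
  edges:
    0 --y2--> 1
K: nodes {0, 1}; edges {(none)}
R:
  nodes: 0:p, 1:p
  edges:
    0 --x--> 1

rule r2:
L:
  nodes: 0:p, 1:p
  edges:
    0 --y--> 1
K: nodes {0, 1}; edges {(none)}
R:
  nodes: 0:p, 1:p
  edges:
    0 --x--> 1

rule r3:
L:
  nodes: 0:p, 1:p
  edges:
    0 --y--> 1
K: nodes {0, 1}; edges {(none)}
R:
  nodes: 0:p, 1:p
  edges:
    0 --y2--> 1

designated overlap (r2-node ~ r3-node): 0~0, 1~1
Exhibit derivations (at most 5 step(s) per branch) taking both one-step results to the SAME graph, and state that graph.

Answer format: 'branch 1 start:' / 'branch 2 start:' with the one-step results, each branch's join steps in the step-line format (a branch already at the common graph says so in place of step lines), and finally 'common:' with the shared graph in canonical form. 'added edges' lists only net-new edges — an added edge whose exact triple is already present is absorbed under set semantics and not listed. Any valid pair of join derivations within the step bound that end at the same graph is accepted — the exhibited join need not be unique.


branch 1 start:
nodes: 0:p, 1:p
edges: (0,1,x)
branch 2 start:
nodes: 0:p, 1:p
edges: (0,1,y2)
branch 1: already at the common graph (0 steps)
branch 2 step 1: rule r1; match: 0->0, 1->1; deleted nodes (none); deleted edges (0,1,y2); added nodes (none); added edges (0,1,x); result: nodes: 0:p, 1:p edges: (0,1,x)
common:
nodes: 0:p, 1:p
edges: (0,1,x)


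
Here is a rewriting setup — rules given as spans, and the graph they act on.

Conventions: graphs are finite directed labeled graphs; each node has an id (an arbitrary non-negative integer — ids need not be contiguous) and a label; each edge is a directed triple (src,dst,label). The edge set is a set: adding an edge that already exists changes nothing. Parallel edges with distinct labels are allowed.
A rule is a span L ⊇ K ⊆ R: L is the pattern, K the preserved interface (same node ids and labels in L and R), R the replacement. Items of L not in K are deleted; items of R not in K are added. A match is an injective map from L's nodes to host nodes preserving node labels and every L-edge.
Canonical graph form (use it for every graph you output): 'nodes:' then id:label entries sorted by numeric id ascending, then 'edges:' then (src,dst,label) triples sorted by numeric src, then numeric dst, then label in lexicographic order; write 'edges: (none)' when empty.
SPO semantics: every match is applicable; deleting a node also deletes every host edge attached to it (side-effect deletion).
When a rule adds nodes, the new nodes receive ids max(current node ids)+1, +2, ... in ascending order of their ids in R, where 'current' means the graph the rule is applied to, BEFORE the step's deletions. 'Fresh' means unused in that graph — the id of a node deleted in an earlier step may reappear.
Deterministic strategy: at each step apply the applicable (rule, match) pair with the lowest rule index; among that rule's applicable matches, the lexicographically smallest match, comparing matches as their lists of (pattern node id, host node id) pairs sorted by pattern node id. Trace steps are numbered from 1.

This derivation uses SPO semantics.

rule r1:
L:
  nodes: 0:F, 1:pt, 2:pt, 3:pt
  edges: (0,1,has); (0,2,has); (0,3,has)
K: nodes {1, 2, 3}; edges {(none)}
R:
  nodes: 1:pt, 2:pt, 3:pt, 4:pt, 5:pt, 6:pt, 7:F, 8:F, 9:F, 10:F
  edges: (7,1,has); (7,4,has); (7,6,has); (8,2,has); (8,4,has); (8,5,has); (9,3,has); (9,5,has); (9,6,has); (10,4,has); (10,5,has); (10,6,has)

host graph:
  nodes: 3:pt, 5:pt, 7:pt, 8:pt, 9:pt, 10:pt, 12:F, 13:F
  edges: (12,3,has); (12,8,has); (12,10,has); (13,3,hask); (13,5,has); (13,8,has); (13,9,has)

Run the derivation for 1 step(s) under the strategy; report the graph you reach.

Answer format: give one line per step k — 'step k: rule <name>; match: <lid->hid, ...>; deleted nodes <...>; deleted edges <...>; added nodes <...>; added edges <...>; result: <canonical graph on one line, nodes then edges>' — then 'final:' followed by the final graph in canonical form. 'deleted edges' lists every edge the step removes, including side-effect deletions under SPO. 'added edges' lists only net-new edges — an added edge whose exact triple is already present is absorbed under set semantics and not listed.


step 1: rule r1; match: 0->12, 1->3, 2->8, 3->10; deleted nodes 12; deleted edges (12,3,has); (12,8,has); (12,10,has); added nodes 14, 15, 16, 17, 18, 19, 20; added edges (17,3,has); (17,14,has); (17,16,has); (18,8,has); (18,14,has); (18,15,has); (19,10,has); (19,15,has); (19,16,has); (20,14,has); (20,15,has); (20,16,has); result: nodes: 3:pt, 5:pt, 7:pt, 8:pt, 9:pt, 10:pt, 13:F, 14:pt, 15:pt, 16:pt, 17:F, 18:F, 19:F, 20:F edges: (13,3,hask); (13,5,has); (13,8,has); (13,9,has); (17,3,has); (17,14,has); (17,16,has); (18,8,has); (18,14,has); (18,15,has); (19,10,has); (19,15,has); (19,16,has); (20,14,has); (20,15,has); (20,16,has)
final:
nodes: 3:pt, 5:pt, 7:pt, 8:pt, 9:pt, 10:pt, 13:F, 14:pt, 15:pt, 16:pt, 17:F, 18:F, 19:F, 20:F
edges: (13,3,hask); (13,5,has); (13,8,has); (13,9,has); (17,3,has); (17,14,has); (17,16,has); (18,8,has); (18,14,has); (18,15,has); (19,10,has); (19,15,has); (19,16,has); (20,14,has); (20,15,has); (20,16,has)


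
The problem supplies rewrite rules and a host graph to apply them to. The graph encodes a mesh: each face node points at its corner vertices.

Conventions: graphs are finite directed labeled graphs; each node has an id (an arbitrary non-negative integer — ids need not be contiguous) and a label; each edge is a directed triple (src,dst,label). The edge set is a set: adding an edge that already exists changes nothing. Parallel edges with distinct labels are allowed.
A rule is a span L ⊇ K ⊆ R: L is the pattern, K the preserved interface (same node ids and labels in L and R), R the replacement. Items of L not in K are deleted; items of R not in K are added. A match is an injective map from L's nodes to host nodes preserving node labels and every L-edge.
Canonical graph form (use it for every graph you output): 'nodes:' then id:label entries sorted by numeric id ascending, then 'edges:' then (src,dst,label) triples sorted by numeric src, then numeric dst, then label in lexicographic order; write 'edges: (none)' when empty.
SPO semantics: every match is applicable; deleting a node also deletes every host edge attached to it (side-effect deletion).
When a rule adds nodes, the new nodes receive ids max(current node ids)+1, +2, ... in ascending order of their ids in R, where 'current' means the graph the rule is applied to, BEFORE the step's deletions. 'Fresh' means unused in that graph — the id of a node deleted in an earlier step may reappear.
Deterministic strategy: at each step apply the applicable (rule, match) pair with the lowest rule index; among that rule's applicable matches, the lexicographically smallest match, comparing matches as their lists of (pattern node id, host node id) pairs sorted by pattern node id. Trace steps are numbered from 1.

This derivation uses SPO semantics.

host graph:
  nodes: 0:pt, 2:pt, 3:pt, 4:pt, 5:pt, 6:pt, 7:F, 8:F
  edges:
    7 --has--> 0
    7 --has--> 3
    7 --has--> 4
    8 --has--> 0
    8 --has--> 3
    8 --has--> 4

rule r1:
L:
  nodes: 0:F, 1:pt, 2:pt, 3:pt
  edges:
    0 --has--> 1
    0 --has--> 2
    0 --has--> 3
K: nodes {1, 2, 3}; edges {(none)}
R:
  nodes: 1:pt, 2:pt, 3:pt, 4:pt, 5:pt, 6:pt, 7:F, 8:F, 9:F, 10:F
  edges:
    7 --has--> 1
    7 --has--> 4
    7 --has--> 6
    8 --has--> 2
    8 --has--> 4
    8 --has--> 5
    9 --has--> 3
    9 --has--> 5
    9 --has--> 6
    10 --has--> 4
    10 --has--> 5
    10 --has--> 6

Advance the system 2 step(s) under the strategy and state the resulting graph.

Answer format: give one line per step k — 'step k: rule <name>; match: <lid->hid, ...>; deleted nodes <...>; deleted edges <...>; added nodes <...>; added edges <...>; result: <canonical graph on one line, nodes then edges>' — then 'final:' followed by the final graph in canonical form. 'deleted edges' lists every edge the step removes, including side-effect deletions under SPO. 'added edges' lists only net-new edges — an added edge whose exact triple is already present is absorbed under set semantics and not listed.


step 1: rule r1; match: 0->7, 1->0, 2->3, 3->4; deleted nodes 7; deleted edges (7,0,has); (7,3,has); (7,4,has); added nodes 9, 10, 11, 12, 13, 14, 15; added edges (12,0,has); (12,9,has); (12,11,has); (13,3,has); (13,9,has); (13,10,has); (14,4,has); (14,10,has); (14,11,has); (15,9,has); (15,10,has); (15,11,has); result: nodes: 0:pt, 2:pt, 3:pt, 4:pt, 5:pt, 6:pt, 8:F, 9:pt, 10:pt, 11:pt, 12:F, 13:F, 14:F, 15:F edges: (8,0,has); (8,3,has); (8,4,has); (12,0,has); (12,9,has); (12,11,has); (13,3,has); (13,9,has); (13,10,has); (14,4,has); (14,10,has); (14,11,has); (15,9,has); (15,10,has); (15,11,has)
step 2: rule r1; match: 0->8, 1->0, 2->3, 3->4; deleted nodes 8; deleted edges (8,0,has); (8,3,has); (8,4,has); added nodes 16, 17, 18, 19, 20, 21, 22; added edges (19,0,has); (19,16,has); (19,18,has); (20,3,has); (20,16,has); (20,17,has); (21,4,has); (21,17,has); (21,18,has); (22,16,has); (22,17,has); (22,18,has); result: nodes: 0:pt, 2:pt, 3:pt, 4:pt, 5:pt, 6:pt, 9:pt, 10:pt, 11:pt, 12:F, 13:F, 14:F, 15:F, 16:pt, 17:pt, 18:pt, 19:F, 20:F, 21:F, 22:F edges: (12,0,has); (12,9,has); (12,11,has); (13,3,has); (13,9,has); (13,10,has); (14,4,has); (14,10,has); (14,11,has); (15,9,has); (15,10,has); (15,11,has); (19,0,has); (19,16,has); (19,18,has); (20,3,has); (20,16,has); (20,17,has); (21,4,has); (21,17,has); (21,18,has); (22,16,has); (22,17,has); (22,18,has)
final:
nodes: 0:pt, 2:pt, 3:pt, 4:pt, 5:pt, 6:pt, 9:pt, 10:pt, 11:pt, 12:F, 13:F, 14:F, 15:F, 16:pt, 17:pt, 18:pt, 19:F, 20:F, 21:F, 22:F
edges: (12,0,has); (12,9,has); (12,11,has); (13,3,has); (13,9,has); (13,10,has); (14,4,has); (14,10,has); (14,11,has); (15,9,has); (15,10,has); (15,11,has); (19,0,has); (19,16,has); (19,18,has); (20,3,has); (20,16,has); (20,17,has); (21,4,has); (21,17,has); (21,18,has); (22,16,has); (22,17,has); (22,18,has)


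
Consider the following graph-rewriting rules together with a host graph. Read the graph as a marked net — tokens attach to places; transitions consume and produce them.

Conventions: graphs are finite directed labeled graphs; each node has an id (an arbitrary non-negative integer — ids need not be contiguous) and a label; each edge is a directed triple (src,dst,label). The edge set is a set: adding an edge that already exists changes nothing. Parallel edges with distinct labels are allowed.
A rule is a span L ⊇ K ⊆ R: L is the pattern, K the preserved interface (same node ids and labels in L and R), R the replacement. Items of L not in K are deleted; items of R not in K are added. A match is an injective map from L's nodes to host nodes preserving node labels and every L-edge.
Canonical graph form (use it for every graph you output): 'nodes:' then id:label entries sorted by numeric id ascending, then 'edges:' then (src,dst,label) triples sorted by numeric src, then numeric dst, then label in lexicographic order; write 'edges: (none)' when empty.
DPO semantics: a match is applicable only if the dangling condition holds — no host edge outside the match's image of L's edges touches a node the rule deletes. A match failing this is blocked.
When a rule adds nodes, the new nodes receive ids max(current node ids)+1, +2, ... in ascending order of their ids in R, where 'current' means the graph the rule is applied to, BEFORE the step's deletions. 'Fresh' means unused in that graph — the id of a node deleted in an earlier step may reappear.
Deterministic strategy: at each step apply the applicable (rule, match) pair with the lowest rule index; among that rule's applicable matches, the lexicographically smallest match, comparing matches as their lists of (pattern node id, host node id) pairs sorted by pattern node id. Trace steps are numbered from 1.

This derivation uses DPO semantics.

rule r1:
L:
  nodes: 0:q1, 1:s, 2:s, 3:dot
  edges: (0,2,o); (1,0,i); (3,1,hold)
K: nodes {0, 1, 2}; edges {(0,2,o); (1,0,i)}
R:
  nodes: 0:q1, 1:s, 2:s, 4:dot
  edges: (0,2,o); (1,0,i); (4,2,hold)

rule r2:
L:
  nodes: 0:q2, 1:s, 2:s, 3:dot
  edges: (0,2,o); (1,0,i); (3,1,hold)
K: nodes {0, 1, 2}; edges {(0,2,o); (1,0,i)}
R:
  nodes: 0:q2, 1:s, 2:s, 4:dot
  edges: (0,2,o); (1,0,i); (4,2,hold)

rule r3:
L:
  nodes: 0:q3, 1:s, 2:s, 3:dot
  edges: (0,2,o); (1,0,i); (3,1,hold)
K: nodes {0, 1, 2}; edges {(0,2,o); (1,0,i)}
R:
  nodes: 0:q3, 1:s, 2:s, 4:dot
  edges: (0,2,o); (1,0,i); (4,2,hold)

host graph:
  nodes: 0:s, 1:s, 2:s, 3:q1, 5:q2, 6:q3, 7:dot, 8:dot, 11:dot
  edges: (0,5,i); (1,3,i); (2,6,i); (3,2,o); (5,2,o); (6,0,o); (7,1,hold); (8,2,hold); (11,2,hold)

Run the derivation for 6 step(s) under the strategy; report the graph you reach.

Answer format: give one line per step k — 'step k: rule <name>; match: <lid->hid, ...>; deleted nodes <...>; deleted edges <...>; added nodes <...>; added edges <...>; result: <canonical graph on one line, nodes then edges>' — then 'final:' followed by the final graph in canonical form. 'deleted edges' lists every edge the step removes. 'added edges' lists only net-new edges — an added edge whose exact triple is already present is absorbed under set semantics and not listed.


step 1: rule r1; match: 0->3, 1->1, 2->2, 3->7; deleted nodes 7; deleted edges (7,1,hold); added nodes 12; added edges (12,2,hold); result: nodes: 0:s, 1:s, 2:s, 3:q1, 5:q2, 6:q3, 8:dot, 11:dot, 12:dot edges: (0,5,i); (1,3,i); (2,6,i); (3,2,o); (5,2,o); (6,0,o); (8,2,hold); (11,2,hold); (12,2,hold)
step 2: rule r3; match: 0->6, 1->2, 2->0, 3->8; deleted nodes 8; deleted edges (8,2,hold); added nodes 13; added edges (13,0,hold); result: nodes: 0:s, 1:s, 2:s, 3:q1, 5:q2, 6:q3, 11:dot, 12:dot, 13:dot edges: (0,5,i); (1,3,i); (2,6,i); (3,2,o); (5,2,o); (6,0,o); (11,2,hold); (12,2,hold); (13,0,hold)
step 3: rule r2; match: 0->5, 1->0, 2->2, 3->13; deleted nodes 13; deleted edges (13,0,hold); added nodes 14; added edges (14,2,hold); result: nodes: 0:s, 1:s, 2:s, 3:q1, 5:q2, 6:q3, 11:dot, 12:dot, 14:dot edges: (0,5,i); (1,3,i); (2,6,i); (3,2,o); (5,2,o); (6,0,o); (11,2,hold); (12,2,hold); (14,2,hold)
step 4: rule r3; match: 0->6, 1->2, 2->0, 3->11; deleted nodes 11; deleted edges (11,2,hold); added nodes 15; added edges (15,0,hold); result: nodes: 0:s, 1:s, 2:s, 3:q1, 5:q2, 6:q3, 12:dot, 14:dot, 15:dot edges: (0,5,i); (1,3,i); (2,6,i); (3,2,o); (5,2,o); (6,0,o); (12,2,hold); (14,2,hold); (15,0,hold)
step 5: rule r2; match: 0->5, 1->0, 2->2, 3->15; deleted nodes 15; deleted edges (15,0,hold); added nodes 16; added edges (16,2,hold); result: nodes: 0:s, 1:s, 2:s, 3:q1, 5:q2, 6:q3, 12:dot, 14:dot, 16:dot edges: (0,5,i); (1,3,i); (2,6,i); (3,2,o); (5,2,o); (6,0,o); (12,2,hold); (14,2,hold); (16,2,hold)
step 6: rule r3; match: 0->6, 1->2, 2->0, 3->12; deleted nodes 12; deleted edges (12,2,hold); added nodes 17; added edges (17,0,hold); result: nodes: 0:s, 1:s, 2:s, 3:q1, 5:q2, 6:q3, 14:dot, 16:dot, 17:dot edges: (0,5,i); (1,3,i); (2,6,i); (3,2,o); (5,2,o); (6,0,o); (14,2,hold); (16,2,hold); (17,0,hold)
final:
nodes: 0:s, 1:s, 2:s, 3:q1, 5:q2, 6:q3, 14:dot, 16:dot, 17:dot
edges: (0,5,i); (1,3,i); (2,6,i); (3,2,o); (5,2,o); (6,0,o); (14,2,hold); (16,2,hold); (17,0,hold)


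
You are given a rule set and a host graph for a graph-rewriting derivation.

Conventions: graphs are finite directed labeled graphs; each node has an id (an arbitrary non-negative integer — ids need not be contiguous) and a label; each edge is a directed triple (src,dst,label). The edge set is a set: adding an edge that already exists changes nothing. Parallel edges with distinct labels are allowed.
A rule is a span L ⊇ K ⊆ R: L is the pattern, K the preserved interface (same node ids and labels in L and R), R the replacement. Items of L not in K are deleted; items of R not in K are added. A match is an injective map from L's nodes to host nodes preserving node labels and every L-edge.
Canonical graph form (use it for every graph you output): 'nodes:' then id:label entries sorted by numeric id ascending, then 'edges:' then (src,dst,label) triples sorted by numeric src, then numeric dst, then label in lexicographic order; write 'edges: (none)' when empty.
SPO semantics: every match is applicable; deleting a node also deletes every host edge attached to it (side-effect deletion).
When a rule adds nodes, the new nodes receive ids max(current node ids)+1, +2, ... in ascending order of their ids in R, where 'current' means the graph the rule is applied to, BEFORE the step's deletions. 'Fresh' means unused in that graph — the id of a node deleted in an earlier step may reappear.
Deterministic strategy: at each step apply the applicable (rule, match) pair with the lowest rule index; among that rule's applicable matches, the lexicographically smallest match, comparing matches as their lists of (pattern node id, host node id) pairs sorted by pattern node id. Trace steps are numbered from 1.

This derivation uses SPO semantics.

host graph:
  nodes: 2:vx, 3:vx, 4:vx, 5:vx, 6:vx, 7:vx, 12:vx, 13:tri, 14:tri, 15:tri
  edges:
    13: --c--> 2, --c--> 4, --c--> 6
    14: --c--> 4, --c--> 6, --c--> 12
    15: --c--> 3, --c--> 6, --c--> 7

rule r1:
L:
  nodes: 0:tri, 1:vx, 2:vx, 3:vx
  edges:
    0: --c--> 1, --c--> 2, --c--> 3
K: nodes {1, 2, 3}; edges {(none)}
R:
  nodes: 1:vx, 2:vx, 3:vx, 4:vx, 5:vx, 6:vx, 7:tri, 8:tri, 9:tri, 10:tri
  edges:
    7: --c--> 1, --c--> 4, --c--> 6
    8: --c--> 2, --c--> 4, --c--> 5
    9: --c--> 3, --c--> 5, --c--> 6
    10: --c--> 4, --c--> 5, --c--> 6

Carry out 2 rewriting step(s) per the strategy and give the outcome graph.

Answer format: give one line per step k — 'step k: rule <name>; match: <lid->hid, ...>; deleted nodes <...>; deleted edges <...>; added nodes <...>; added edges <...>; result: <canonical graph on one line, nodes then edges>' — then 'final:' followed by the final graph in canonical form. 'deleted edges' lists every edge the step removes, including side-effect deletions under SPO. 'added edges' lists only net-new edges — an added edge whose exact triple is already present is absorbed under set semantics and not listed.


step 1: rule r1; match: 0->13, 1->2, 2->4, 3->6; deleted nodes 13; deleted edges (13,2,c); (13,4,c); (13,6,c); added nodes 16, 17, 18, 19, 20, 21, 22; added edges (19,2,c); (19,16,c); (19,18,c); (20,4,c); (20,16,c); (20,17,c); (21,6,c); (21,17,c); (21,18,c); (22,16,c); (22,17,c); (22,18,c); result: nodes: 2:vx, 3:vx, 4:vx, 5:vx, 6:vx, 7:vx, 12:vx, 14:tri, 15:tri, 16:vx, 17:vx, 18:vx, 19:tri, 20:tri, 21:tri, 22:tri edges: (14,4,c); (14,6,c); (14,12,c); (15,3,c); (15,6,c); (15,7,c); (19,2,c); (19,16,c); (19,18,c); (20,4,c); (20,16,c); (20,17,c); (21,6,c); (21,17,c); (21,18,c); (22,16,c); (22,17,c); (22,18,c)
step 2: rule r1; match: 0->14, 1->4, 2->6, 3->12; deleted nodes 14; deleted edges (14,4,c); (14,6,c); (14,12,c); added nodes 23, 24, 25, 26, 27, 28, 29; added edges (26,4,c); (26,23,c); (26,25,c); (27,6,c); (27,23,c); (27,24,c); (28,12,c); (28,24,c); (28,25,c); (29,23,c); (29,24,c); (29,25,c); result: nodes: 2:vx, 3:vx, 4:vx, 5:vx, 6:vx, 7:vx, 12:vx, 15:tri, 16:vx, 17:vx, 18:vx, 19:tri, 20:tri, 21:tri, 22:tri, 23:vx, 24:vx, 25:vx, 26:tri, 27:tri, 28:tri, 29:tri edges: (15,3,c); (15,6,c); (15,7,c); (19,2,c); (19,16,c); (19,18,c); (20,4,c); (20,16,c); (20,17,c); (21,6,c); (21,17,c); (21,18,c); (22,16,c); (22,17,c); (22,18,c); (26,4,c); (26,23,c); (26,25,c); (27,6,c); (27,23,c); (27,24,c); (28,12,c); (28,24,c); (28,25,c); (29,23,c); (29,24,c); (29,25,c)
final:
nodes: 2:vx, 3:vx, 4:vx, 5:vx, 6:vx, 7:vx, 12:vx, 15:tri, 16:vx, 17:vx, 18:vx, 19:tri, 20:tri, 21:tri, 22:tri, 23:vx, 24:vx, 25:vx, 26:tri, 27:tri, 28:tri, 29:tri
edges: (15,3,c); (15,6,c); (15,7,c); (19,2,c); (19,16,c); (19,18,c); (20,4,c); (20,16,c); (20,17,c); (21,6,c); (21,17,c); (21,18,c); (22,16,c); (22,17,c); (22,18,c); (26,4,c); (26,23,c); (26,25,c); (27,6,c); (27,23,c); (27,24,c); (28,12,c); (28,24,c); (28,25,c); (29,23,c); (29,24,c); (29,25,c)


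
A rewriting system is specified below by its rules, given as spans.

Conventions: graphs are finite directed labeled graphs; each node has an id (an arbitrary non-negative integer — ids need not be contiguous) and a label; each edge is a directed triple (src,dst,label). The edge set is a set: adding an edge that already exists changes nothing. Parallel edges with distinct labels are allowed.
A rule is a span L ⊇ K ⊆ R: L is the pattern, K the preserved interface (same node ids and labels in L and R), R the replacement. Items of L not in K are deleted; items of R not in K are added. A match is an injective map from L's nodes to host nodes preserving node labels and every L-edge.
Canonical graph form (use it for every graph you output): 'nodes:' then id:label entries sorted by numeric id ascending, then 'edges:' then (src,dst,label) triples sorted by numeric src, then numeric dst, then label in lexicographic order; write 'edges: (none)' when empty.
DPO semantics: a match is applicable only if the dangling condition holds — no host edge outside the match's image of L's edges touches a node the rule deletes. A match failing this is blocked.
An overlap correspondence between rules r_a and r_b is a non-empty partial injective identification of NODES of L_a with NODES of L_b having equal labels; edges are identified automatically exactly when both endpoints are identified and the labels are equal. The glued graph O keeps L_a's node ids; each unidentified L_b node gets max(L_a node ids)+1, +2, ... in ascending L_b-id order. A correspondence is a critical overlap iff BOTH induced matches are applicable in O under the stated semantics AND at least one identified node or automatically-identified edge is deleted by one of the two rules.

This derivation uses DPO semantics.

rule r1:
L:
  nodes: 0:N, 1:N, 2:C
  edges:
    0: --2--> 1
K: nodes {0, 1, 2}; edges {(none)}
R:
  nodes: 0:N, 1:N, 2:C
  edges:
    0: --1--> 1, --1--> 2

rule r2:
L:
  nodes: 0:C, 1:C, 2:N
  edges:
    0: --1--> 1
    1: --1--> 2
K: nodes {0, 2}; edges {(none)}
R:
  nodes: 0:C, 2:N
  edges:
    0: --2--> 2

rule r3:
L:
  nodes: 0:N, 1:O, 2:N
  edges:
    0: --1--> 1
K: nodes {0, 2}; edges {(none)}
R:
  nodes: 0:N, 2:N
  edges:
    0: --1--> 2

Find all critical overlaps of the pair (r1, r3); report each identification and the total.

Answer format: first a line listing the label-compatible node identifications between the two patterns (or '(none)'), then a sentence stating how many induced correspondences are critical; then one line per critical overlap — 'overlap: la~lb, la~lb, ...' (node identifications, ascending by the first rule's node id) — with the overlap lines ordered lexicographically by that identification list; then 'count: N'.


label-compatible node identifications between L(r1) and L(r3): 0~0, 0~2, 1~0, 1~2
0 of the induced correspondences are critical overlaps of r1 and r3.
count: 0
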